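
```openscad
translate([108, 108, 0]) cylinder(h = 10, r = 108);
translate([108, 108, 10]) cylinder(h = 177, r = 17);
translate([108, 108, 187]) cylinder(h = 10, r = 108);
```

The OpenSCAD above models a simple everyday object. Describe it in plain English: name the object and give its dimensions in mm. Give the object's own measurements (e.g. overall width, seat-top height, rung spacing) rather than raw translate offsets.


A spool: two coaxial disc flanges of radius 108 mm and thickness 10 mm, joined by a core cylinder of radius 17 mm and height 177 mm. The lower flange rests on z = 0 and the three cylinders share a vertical axis.


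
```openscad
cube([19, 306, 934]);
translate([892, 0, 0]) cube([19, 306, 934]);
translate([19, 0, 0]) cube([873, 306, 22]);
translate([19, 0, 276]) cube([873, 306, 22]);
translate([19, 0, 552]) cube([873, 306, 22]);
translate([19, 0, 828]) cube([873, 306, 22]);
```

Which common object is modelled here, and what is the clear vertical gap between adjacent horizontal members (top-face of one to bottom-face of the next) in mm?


A bookshelf. The clear shelf gap is 254 mm.

Two tall side panels with 4 horizontal boards between them — a bookshelf. The first two shelf undersides are at z = 0 and z = 276; with shelf thickness 22, the clear gap is 276 − 0 − 22 = 254 mm.


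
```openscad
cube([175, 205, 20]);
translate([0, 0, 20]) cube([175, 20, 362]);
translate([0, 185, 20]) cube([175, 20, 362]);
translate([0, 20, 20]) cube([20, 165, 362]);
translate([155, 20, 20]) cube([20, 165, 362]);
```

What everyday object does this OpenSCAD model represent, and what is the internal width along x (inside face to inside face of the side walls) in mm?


An open box. The internal width is 135 mm.

A 175×205 base slab with four walls standing on it — an open box. The base is 175 mm wide and the walls are 20 mm thick, so the internal width is 175 − 2 × 20 = 135 mm.


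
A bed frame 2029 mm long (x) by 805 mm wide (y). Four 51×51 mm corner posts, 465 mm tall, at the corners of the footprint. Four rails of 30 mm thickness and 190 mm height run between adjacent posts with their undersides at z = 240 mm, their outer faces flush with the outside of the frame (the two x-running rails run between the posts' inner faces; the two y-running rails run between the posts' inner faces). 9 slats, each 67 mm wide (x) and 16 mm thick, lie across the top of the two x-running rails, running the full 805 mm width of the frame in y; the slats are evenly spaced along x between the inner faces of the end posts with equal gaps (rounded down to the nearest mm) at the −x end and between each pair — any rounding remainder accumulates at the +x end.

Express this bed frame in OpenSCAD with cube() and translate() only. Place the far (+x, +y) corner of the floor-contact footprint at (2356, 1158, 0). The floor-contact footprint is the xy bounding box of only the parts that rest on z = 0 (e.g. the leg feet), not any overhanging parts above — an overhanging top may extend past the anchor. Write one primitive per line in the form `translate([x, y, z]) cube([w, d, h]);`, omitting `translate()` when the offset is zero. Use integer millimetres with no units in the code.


translate([327, 353, 0]) cube([51, 51, 465]);
translate([327, 1107, 0]) cube([51, 51, 465]);
translate([2305, 353, 0]) cube([51, 51, 465]);
translate([2305, 1107, 0]) cube([51, 51, 465]);
translate([378, 353, 240]) cube([1927, 30, 190]);
translate([378, 1128, 240]) cube([1927, 30, 190]);
translate([327, 404, 240]) cube([30, 703, 190]);
translate([2326, 404, 240]) cube([30, 703, 190]);
translate([510, 353, 430]) cube([67, 805, 16]);
translate([709, 353, 430]) cube([67, 805, 16]);
translate([908, 353, 430]) cube([67, 805, 16]);
translate([1107, 353, 430]) cube([67, 805, 16]);
translate([1306, 353, 430]) cube([67, 805, 16]);
translate([1505, 353, 430]) cube([67, 805, 16]);
translate([1704, 353, 430]) cube([67, 805, 16]);
translate([1903, 353, 430]) cube([67, 805, 16]);
translate([2102, 353, 430]) cube([67, 805, 16]);


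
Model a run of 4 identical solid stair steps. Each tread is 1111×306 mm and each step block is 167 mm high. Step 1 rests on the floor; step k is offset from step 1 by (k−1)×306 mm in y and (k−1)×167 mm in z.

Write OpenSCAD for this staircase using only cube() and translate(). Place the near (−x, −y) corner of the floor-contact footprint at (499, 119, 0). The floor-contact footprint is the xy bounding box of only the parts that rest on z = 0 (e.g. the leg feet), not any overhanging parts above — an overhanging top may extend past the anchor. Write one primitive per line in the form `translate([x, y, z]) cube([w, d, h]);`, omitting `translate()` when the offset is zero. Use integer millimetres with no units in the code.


translate([499, 119, 0]) cube([1111, 306, 167]);
translate([499, 425, 167]) cube([1111, 306, 167]);
translate([499, 731, 334]) cube([1111, 306, 167]);
translate([499, 1037, 501]) cube([1111, 306, 167]);


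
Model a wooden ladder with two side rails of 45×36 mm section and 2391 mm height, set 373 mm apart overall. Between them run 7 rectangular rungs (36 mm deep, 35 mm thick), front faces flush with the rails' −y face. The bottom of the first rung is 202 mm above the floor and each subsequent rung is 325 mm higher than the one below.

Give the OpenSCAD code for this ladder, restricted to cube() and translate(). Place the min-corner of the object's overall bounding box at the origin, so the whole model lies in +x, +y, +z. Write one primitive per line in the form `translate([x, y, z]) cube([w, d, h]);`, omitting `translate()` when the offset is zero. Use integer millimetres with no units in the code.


cube([45, 36, 2391]);
translate([328, 0, 0]) cube([45, 36, 2391]);
translate([45, 0, 202]) cube([283, 36, 35]);
translate([45, 0, 527]) cube([283, 36, 35]);
translate([45, 0, 852]) cube([283, 36, 35]);
translate([45, 0, 1177]) cube([283, 36, 35]);
translate([45, 0, 1502]) cube([283, 36, 35]);
translate([45, 0, 1827]) cube([283, 36, 35]);
translate([45, 0, 2152]) cube([283, 36, 35]);


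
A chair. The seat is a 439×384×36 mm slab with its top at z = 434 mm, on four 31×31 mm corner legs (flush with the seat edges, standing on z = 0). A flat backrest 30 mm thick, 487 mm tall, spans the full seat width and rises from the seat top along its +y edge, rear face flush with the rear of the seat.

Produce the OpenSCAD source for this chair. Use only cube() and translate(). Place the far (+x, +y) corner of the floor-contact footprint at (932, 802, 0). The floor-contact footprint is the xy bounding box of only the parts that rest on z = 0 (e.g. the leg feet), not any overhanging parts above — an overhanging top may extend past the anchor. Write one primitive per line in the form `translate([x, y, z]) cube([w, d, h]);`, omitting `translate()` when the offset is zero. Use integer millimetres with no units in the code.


// leg_h = 434 - 36 = 398
translate([493, 418, 398]) cube([439, 384, 36]);
translate([493, 418, 0]) cube([31, 31, 398]);
translate([901, 418, 0]) cube([31, 31, 398]);
translate([493, 771, 0]) cube([31, 31, 398]);
translate([901, 771, 0]) cube([31, 31, 398]);
translate([493, 772, 434]) cube([439, 30, 487]);


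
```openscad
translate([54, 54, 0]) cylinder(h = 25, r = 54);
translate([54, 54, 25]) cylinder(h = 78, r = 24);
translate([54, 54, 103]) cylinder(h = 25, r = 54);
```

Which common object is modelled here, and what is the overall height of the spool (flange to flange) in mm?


A spool. The overall height is 128 mm.

Three coaxial cylinders, large–small–large — a spool. Two 25 mm flanges and a 78 mm core give 25 + 78 + 25 = 128 mm.


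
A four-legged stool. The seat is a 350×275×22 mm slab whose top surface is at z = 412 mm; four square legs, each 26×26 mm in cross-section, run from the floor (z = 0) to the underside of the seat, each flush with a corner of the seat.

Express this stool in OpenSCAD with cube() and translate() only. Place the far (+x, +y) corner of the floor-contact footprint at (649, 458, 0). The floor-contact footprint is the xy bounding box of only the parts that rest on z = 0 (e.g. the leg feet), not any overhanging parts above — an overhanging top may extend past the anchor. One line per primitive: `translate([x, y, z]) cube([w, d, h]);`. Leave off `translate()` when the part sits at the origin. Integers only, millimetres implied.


translate([299, 183, 390]) cube([350, 275, 22]);
translate([299, 183, 0]) cube([26, 26, 390]);
translate([623, 183, 0]) cube([26, 26, 390]);
translate([299, 432, 0]) cube([26, 26, 390]);
translate([623, 432, 0]) cube([26, 26, 390]);


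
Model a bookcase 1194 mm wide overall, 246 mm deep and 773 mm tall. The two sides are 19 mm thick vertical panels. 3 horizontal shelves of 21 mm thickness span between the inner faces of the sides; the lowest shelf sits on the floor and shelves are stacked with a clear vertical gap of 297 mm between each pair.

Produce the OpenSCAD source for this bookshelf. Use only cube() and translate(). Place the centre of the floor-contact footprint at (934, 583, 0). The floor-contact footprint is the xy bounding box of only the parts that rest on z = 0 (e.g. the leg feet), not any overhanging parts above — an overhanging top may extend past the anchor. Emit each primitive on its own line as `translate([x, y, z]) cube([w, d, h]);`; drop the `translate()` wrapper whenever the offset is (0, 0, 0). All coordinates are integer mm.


translate([337, 460, 0]) cube([19, 246, 773]);
translate([1512, 460, 0]) cube([19, 246, 773]);
translate([356, 460, 0]) cube([1156, 246, 21]);
translate([356, 460, 318]) cube([1156, 246, 21]);
translate([356, 460, 636]) cube([1156, 246, 21]);


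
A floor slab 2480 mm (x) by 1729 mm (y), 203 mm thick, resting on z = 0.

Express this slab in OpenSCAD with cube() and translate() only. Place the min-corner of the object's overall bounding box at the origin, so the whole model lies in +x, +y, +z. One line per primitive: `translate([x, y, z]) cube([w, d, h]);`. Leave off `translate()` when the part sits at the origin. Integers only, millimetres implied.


cube([2480, 1729, 203]);


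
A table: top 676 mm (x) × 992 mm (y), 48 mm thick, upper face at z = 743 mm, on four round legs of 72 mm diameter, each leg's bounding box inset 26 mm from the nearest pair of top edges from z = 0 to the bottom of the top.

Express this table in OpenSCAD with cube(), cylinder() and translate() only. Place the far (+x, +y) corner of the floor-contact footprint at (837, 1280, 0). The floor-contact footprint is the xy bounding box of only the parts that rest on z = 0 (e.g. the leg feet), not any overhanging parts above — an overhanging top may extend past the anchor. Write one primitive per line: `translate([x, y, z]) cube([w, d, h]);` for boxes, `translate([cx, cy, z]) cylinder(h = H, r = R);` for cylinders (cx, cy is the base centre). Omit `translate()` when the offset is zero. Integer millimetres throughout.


// leg_h = 743 - 48 = 695
translate([187, 314, 695]) cube([676, 992, 48]);
translate([249, 376, 0]) cylinder(h = 695, r = 36);
translate([801, 376, 0]) cylinder(h = 695, r = 36);
translate([249, 1244, 0]) cylinder(h = 695, r = 36);
translate([801, 1244, 0]) cylinder(h = 695, r = 36);


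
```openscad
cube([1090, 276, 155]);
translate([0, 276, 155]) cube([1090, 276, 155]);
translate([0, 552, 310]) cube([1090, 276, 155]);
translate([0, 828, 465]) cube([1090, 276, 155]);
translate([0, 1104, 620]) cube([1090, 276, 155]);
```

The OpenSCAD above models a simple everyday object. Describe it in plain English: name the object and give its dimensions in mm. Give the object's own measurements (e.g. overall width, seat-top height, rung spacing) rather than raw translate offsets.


A straight staircase of 5 solid steps. Each step is 1090 mm wide (x), 276 mm deep (y, the going) and 155 mm tall (the rise). The first step rests on the floor; each subsequent step sits one going further in +y and one rise higher in +z, directly behind and above the previous step with no overlap.


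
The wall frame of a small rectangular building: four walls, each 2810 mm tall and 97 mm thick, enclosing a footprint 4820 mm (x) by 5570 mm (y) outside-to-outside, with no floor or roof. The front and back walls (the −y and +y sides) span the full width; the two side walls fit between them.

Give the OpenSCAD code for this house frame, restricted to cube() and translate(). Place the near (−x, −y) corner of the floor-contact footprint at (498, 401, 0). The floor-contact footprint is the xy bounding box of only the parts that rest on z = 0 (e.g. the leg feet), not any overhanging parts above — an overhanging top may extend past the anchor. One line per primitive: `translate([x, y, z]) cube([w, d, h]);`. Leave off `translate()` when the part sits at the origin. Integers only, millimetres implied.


translate([498, 401, 0]) cube([4820, 97, 2810]);
translate([498, 5874, 0]) cube([4820, 97, 2810]);
translate([498, 498, 0]) cube([97, 5376, 2810]);
translate([5221, 498, 0]) cube([97, 5376, 2810]);


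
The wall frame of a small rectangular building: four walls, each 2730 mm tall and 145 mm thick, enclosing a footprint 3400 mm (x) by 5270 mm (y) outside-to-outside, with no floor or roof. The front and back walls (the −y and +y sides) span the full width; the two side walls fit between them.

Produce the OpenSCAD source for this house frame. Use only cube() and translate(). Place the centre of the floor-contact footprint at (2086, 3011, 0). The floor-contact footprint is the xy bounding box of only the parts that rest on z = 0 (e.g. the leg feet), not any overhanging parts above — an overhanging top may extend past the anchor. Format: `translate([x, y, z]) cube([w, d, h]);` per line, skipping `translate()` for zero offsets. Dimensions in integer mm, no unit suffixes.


translate([386, 376, 0]) cube([3400, 145, 2730]);
translate([386, 5501, 0]) cube([3400, 145, 2730]);
translate([386, 521, 0]) cube([145, 4980, 2730]);
translate([3641, 521, 0]) cube([145, 4980, 2730]);


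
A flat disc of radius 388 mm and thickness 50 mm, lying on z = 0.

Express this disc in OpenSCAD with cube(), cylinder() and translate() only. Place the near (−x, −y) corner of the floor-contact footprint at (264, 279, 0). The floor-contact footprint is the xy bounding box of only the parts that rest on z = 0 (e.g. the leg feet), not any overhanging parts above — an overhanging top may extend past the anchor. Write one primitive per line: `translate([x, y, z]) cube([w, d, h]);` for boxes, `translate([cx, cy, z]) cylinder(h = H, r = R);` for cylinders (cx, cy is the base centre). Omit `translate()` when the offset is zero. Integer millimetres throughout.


translate([652, 667, 0]) cylinder(h = 50, r = 388);


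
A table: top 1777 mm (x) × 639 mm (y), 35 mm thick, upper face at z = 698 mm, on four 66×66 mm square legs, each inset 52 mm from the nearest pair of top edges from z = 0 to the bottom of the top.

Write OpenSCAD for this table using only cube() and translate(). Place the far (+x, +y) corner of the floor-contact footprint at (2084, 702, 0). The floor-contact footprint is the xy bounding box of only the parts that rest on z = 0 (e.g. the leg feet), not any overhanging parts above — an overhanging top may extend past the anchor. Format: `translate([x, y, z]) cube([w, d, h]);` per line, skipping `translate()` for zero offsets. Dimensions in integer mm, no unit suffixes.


translate([359, 115, 663]) cube([1777, 639, 35]);
translate([411, 167, 0]) cube([66, 66, 663]);
translate([2018, 167, 0]) cube([66, 66, 663]);
translate([411, 636, 0]) cube([66, 66, 663]);
translate([2018, 636, 0]) cube([66, 66, 663]);


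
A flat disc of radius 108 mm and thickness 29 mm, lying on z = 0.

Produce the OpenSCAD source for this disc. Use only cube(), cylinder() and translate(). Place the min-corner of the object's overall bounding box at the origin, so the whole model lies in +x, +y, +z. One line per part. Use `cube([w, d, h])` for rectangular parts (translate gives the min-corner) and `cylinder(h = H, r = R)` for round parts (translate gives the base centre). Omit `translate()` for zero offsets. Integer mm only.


translate([108, 108, 0]) cylinder(h = 29, r = 108);


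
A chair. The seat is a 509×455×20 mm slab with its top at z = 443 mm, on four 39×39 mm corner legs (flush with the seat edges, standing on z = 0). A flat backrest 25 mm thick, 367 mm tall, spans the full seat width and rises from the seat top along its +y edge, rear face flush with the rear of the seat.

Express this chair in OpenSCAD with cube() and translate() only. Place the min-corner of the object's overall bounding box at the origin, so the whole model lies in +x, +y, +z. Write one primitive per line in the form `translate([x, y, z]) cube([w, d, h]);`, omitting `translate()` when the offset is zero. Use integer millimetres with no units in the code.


translate([0, 0, 423]) cube([509, 455, 20]);
cube([39, 39, 423]);
translate([470, 0, 0]) cube([39, 39, 423]);
translate([0, 416, 0]) cube([39, 39, 423]);
translate([470, 416, 0]) cube([39, 39, 423]);
translate([0, 430, 443]) cube([509, 25, 367]);


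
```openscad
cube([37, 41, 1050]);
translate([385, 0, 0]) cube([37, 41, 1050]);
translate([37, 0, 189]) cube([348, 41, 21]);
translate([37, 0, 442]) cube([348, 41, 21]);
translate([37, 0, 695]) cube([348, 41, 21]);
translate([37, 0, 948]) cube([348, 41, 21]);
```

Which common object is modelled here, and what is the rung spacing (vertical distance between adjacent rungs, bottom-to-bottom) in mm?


A ladder. The rung spacing is 253 mm.

Two tall 37×41 posts with 4 short bars between them — a ladder. Adjacent rungs sit at z = 189 and z = 442, so the spacing is 442 − 189 = 253 mm.


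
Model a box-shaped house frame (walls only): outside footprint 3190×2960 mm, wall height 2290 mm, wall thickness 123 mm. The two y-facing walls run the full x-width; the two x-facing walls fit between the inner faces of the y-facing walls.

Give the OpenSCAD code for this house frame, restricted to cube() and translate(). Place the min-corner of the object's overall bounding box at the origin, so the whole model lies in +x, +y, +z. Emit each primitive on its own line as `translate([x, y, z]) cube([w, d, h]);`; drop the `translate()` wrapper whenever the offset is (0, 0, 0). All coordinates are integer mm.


cube([3190, 123, 2290]);
translate([0, 2837, 0]) cube([3190, 123, 2290]);
translate([0, 123, 0]) cube([123, 2714, 2290]);
translate([3067, 123, 0]) cube([123, 2714, 2290]);


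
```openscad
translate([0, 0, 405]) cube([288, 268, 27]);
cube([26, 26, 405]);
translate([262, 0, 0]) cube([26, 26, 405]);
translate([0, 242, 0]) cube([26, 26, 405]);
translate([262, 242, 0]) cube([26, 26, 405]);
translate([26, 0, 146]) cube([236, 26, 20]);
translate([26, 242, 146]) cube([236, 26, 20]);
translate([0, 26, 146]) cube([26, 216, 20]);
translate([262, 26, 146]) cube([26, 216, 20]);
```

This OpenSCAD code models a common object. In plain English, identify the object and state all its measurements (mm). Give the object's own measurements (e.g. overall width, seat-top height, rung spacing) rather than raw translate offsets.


A four-legged stool. The seat is a 288×268×27 mm slab whose top surface is at z = 432 mm; four square legs, each 26×26 mm in cross-section, run from the floor (z = 0) to the underside of the seat, each flush with a corner of the seat. Four stretchers, 26 mm wide and 20 mm tall, connect adjacent legs with their undersides at z = 146 mm, each running between the inner faces of the legs it joins and aligned with the legs' outer faces on the other axis.


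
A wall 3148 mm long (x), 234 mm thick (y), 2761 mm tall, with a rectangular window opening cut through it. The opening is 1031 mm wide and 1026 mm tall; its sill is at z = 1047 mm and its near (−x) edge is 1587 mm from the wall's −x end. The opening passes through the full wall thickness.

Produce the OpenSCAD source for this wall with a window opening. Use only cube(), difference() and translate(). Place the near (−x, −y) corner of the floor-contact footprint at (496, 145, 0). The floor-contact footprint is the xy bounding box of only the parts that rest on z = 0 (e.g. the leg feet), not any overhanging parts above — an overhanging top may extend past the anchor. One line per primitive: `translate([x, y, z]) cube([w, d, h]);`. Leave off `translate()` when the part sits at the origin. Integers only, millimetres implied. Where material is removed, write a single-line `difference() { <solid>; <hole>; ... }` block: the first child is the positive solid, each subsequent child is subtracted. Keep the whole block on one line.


difference() { translate([496, 145, 0]) cube([3148, 234, 2761]); translate([2083, 145, 1047]) cube([1031, 234, 1026]); }


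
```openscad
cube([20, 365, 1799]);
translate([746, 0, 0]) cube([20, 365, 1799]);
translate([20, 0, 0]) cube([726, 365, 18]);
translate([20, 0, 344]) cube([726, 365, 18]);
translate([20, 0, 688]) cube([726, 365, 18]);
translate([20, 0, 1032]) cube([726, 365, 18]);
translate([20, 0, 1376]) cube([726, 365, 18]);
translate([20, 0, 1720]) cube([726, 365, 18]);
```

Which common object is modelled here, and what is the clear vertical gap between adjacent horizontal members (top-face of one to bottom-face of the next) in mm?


A bookshelf. The clear shelf gap is 326 mm.

Two tall side panels with 6 horizontal boards between them — a bookshelf. The first two shelf undersides are at z = 0 and z = 344; with shelf thickness 18, the clear gap is 344 − 0 − 18 = 326 mm.


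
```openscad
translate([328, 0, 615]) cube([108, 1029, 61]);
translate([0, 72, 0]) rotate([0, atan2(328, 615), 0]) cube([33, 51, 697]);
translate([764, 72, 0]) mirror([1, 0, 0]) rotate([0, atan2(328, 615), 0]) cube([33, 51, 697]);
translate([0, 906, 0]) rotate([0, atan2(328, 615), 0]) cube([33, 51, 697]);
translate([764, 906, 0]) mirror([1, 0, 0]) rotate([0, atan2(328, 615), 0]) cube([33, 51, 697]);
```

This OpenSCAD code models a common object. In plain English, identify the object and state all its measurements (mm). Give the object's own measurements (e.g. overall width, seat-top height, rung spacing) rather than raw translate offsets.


A sawhorse. A 108×1029×61 mm beam (x, y, z) sits on two A-frame leg pairs. Each pair is two raked legs of 33×51 mm section (51 mm along y) splaying symmetrically in x. Each leg rises 615 mm vertically over 328 mm of horizontal reach and is 697 mm long along its own axis. Every leg's outer bottom edge rests on the floor and its outer top edge meets a bottom edge of the beam — the left legs (tilting toward +x) meet the beam's −x bottom edge, the right legs (their mirror images, tilting toward −x) meet its +x bottom edge — so the leg tops tuck under the beam, the beam's underside is 615 mm above the floor, and the feet are 764 mm apart outside-to-outside with the beam centred between them. The two leg pairs are set in 72 mm from either end of the beam.


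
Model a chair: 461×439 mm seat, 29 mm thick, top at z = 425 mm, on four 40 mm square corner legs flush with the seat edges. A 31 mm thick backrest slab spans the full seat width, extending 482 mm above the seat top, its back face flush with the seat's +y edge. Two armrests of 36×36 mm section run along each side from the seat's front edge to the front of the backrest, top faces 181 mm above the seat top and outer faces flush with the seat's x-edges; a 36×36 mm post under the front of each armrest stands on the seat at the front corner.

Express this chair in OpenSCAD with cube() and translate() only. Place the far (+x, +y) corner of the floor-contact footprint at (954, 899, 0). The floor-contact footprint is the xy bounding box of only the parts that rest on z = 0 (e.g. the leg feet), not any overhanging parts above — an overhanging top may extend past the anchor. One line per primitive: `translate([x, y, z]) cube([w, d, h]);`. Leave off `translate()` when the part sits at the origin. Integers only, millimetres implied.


// leg_h = 425 - 29 = 396
// arm post h = 181 - 36 = 145
translate([493, 460, 396]) cube([461, 439, 29]);
translate([493, 460, 0]) cube([40, 40, 396]);
translate([914, 460, 0]) cube([40, 40, 396]);
translate([493, 859, 0]) cube([40, 40, 396]);
translate([914, 859, 0]) cube([40, 40, 396]);
translate([493, 868, 425]) cube([461, 31, 482]);
translate([493, 460, 570]) cube([36, 408, 36]);
translate([918, 460, 570]) cube([36, 408, 36]);
translate([493, 460, 425]) cube([36, 36, 145]);
translate([918, 460, 425]) cube([36, 36, 145]);


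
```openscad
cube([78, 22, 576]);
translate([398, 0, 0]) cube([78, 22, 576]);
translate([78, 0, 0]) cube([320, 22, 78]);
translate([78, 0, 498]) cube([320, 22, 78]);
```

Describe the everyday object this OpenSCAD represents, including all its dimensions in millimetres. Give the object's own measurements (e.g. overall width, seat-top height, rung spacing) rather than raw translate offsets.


A rectangular picture frame lying in the x–z plane (depth along y). The opening is 320 mm wide (x) by 420 mm tall (z), surrounded by a border 78 mm wide on all four sides. The frame is 22 mm deep and is made of two full-height vertical stiles with two horizontal rails fitted between them.


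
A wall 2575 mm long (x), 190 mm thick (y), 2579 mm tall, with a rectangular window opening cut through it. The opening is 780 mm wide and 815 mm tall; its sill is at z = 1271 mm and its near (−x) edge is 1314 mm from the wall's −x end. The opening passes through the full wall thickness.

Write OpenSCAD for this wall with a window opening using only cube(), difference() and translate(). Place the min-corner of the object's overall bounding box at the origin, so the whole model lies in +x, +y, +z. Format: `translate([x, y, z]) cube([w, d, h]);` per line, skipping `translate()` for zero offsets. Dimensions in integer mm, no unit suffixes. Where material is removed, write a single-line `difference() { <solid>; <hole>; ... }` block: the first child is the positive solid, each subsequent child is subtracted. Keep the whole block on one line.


difference() { cube([2575, 190, 2579]); translate([1314, 0, 1271]) cube([780, 190, 815]); }


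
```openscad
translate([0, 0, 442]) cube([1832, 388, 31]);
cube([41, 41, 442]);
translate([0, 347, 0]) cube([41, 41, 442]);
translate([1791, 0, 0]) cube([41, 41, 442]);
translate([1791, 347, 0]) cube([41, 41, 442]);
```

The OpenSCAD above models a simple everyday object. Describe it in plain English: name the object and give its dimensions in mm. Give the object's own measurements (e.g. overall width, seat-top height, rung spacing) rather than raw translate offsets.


A bench: a 1832×388 mm seat slab, 31 mm thick, top at z = 473 mm, on four 41×41 mm square legs flush with the seat corners and standing on z = 0.


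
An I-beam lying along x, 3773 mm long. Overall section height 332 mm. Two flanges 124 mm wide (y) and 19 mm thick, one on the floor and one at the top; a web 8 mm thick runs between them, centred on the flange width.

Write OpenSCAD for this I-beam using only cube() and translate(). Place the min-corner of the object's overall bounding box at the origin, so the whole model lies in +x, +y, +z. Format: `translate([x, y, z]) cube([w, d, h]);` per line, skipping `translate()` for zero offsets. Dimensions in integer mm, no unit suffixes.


cube([3773, 124, 19]);
translate([0, 58, 19]) cube([3773, 8, 294]);
translate([0, 0, 313]) cube([3773, 124, 19]);


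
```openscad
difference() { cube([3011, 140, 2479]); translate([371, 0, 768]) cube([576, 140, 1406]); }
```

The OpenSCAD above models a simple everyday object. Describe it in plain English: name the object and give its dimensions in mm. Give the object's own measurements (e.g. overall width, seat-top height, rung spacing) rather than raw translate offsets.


A wall 3011 mm long (x), 140 mm thick (y), 2479 mm tall, with a rectangular window opening cut through it. The opening is 576 mm wide and 1406 mm tall; its sill is at z = 768 mm and its near (−x) edge is 371 mm from the wall's −x end. The opening passes through the full wall thickness.


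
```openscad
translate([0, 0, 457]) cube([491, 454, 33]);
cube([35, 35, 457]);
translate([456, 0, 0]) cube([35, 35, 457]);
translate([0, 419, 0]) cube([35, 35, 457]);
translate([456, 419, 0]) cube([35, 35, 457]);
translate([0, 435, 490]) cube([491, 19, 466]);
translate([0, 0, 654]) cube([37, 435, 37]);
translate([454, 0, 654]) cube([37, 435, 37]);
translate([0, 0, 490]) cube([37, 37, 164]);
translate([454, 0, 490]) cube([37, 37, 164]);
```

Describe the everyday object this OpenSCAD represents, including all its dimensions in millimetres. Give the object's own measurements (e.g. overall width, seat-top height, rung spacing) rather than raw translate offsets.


A chair. The seat is a 491×454×33 mm slab with its top at z = 490 mm, on four 35×35 mm corner legs (flush with the seat edges, standing on z = 0). A flat backrest 19 mm thick, 466 mm tall, spans the full seat width and rises from the seat top along its +y edge, rear face flush with the rear of the seat. Two armrests of 37×37 mm section run along each side from the seat's front edge to the front of the backrest, top faces 201 mm above the seat top and outer faces flush with the seat's x-edges; a 37×37 mm post under the front of each armrest stands on the seat at the front corner.


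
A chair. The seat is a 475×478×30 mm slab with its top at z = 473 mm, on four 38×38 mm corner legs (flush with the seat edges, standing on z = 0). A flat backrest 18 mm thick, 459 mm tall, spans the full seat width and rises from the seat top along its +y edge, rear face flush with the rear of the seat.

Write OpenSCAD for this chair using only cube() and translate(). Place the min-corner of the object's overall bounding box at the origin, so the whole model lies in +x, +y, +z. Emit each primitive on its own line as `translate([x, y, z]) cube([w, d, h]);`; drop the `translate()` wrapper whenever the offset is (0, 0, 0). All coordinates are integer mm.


translate([0, 0, 443]) cube([475, 478, 30]);
cube([38, 38, 443]);
translate([437, 0, 0]) cube([38, 38, 443]);
translate([0, 440, 0]) cube([38, 38, 443]);
translate([437, 440, 0]) cube([38, 38, 443]);
translate([0, 460, 473]) cube([475, 18, 459]);


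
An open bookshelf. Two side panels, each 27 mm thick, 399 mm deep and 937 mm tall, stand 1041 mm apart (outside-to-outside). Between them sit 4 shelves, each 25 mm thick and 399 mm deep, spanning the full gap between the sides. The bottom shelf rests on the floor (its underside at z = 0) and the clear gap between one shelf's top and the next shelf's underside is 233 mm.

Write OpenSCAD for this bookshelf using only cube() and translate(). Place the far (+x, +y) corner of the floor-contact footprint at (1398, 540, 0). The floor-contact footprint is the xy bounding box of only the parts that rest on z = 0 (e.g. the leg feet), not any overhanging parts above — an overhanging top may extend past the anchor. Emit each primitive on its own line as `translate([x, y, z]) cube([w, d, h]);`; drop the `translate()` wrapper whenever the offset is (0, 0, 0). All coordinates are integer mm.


translate([357, 141, 0]) cube([27, 399, 937]);
translate([1371, 141, 0]) cube([27, 399, 937]);
translate([384, 141, 0]) cube([987, 399, 25]);
translate([384, 141, 258]) cube([987, 399, 25]);
translate([384, 141, 516]) cube([987, 399, 25]);
translate([384, 141, 774]) cube([987, 399, 25]);


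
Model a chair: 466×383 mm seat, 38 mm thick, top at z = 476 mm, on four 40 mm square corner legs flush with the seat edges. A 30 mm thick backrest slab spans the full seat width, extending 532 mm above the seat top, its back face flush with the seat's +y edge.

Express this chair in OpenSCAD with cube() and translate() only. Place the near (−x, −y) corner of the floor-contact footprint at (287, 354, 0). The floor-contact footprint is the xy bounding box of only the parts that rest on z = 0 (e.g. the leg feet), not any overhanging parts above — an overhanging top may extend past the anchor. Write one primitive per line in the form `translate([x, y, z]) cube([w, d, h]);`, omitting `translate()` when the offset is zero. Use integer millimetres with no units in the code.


translate([287, 354, 438]) cube([466, 383, 38]);
translate([287, 354, 0]) cube([40, 40, 438]);
translate([713, 354, 0]) cube([40, 40, 438]);
translate([287, 697, 0]) cube([40, 40, 438]);
translate([713, 697, 0]) cube([40, 40, 438]);
translate([287, 707, 476]) cube([466, 30, 532]);


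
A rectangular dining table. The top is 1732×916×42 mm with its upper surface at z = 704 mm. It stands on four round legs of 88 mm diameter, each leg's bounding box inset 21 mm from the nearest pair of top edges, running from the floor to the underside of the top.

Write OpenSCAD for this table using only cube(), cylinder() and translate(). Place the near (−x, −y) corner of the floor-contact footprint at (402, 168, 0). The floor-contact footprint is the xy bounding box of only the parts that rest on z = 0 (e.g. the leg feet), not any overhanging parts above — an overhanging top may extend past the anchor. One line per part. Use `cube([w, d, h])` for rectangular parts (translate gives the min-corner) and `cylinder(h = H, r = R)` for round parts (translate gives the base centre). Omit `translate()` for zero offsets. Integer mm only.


// leg_h = 704 - 42 = 662
translate([381, 147, 662]) cube([1732, 916, 42]);
translate([446, 212, 0]) cylinder(h = 662, r = 44);
translate([2048, 212, 0]) cylinder(h = 662, r = 44);
translate([446, 998, 0]) cylinder(h = 662, r = 44);
translate([2048, 998, 0]) cylinder(h = 662, r = 44);


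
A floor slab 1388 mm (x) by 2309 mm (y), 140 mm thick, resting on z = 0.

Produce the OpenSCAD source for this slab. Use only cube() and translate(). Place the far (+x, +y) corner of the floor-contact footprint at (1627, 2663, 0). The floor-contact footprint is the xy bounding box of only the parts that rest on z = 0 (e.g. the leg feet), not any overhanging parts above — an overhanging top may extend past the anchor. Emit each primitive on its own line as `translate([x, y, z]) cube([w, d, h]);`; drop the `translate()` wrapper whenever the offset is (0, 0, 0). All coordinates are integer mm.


translate([239, 354, 0]) cube([1388, 2309, 140]);


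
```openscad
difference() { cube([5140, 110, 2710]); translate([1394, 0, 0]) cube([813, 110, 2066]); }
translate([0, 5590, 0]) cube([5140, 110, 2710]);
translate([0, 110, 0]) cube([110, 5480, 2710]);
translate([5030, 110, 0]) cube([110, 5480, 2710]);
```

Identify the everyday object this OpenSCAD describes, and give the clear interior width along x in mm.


A single room. The interior width is 4920 mm.

Four walls enclosing a rectangle with a door in the front wall — a room. Outside width 5140 minus two 110 mm walls gives 4920 mm.


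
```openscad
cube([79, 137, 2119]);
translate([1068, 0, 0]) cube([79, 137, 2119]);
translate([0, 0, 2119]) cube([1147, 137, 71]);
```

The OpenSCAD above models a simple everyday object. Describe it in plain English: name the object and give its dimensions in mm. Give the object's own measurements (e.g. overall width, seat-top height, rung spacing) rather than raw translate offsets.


A door frame. The clear opening is 989 mm wide and 2119 mm high. Two 79 mm wide jambs, 137 mm deep, stand either side of the opening from the floor to the top of the opening. A 71 mm thick head sits across the top of both jambs, spanning the full outside width of the frame.


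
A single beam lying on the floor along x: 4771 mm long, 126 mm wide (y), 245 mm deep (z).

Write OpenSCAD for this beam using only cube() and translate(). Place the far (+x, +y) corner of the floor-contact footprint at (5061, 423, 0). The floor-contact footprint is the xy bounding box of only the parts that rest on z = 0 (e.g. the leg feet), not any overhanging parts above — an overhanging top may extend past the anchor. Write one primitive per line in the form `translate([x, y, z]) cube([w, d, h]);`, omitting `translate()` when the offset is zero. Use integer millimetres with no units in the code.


translate([290, 297, 0]) cube([4771, 126, 245]);


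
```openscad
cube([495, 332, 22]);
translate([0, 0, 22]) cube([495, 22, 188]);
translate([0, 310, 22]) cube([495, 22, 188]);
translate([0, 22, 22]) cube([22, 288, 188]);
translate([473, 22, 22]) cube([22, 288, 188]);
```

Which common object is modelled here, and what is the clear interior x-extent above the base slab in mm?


An open box. The internal width is 451 mm.

A 495×332 base slab with four walls standing on it — an open box. The base is 495 mm wide and the walls are 22 mm thick, so the internal width is 495 − 2 × 22 = 451 mm.


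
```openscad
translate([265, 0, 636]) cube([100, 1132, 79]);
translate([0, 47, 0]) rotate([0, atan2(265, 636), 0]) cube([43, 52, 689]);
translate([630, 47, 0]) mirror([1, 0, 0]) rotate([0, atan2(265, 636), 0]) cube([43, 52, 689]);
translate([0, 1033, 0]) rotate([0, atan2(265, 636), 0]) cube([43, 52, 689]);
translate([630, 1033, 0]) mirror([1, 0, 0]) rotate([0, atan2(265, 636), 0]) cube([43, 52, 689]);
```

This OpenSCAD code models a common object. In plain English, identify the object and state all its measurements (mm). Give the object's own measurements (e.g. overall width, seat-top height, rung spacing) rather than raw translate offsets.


A sawhorse. A 100×1132×79 mm beam (x, y, z) sits on two A-frame leg pairs. Each pair is two raked legs of 43×52 mm section (52 mm along y) splaying symmetrically in x. Each leg rises 636 mm vertically over 265 mm of horizontal reach and is 689 mm long along its own axis. Every leg's outer bottom edge rests on the floor and its outer top edge meets a bottom edge of the beam — the left legs (tilting toward +x) meet the beam's −x bottom edge, the right legs (their mirror images, tilting toward −x) meet its +x bottom edge — so the leg tops tuck under the beam, the beam's underside is 636 mm above the floor, and the feet are 630 mm apart outside-to-outside with the beam centred between them. The two leg pairs are set in 47 mm from either end of the beam.


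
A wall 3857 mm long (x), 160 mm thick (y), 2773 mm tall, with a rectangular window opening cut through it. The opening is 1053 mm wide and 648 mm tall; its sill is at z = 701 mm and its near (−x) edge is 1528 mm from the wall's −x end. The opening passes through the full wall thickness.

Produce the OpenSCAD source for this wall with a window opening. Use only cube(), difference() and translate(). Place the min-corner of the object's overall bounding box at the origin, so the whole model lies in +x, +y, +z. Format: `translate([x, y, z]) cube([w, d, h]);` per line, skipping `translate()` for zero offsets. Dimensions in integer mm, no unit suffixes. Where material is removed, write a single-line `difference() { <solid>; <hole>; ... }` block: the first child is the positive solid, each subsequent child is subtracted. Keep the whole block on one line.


difference() { cube([3857, 160, 2773]); translate([1528, 0, 701]) cube([1053, 160, 648]); }


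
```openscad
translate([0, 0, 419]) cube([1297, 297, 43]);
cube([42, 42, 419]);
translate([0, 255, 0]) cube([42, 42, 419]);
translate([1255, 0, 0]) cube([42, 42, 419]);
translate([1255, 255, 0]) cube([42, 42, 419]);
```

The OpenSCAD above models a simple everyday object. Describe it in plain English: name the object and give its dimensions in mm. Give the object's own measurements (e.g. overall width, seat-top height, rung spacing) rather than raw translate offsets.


A bench: a 1297×297 mm seat slab, 43 mm thick, top at z = 462 mm, on four 42×42 mm square legs flush with the seat corners and standing on z = 0.


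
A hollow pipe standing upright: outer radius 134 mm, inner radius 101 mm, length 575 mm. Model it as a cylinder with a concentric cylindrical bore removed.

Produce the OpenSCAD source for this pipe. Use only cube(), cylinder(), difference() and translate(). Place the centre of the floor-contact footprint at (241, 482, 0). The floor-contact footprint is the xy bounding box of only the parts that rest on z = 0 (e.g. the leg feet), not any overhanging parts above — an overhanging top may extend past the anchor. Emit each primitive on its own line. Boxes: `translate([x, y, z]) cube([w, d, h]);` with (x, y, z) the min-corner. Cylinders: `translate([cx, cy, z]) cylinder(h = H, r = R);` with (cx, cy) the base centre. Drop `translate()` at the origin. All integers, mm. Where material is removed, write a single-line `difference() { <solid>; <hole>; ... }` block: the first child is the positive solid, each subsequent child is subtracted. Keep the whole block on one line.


difference() { translate([241, 482, 0]) cylinder(h = 575, r = 134); translate([241, 482, 0]) cylinder(h = 575, r = 101); }
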